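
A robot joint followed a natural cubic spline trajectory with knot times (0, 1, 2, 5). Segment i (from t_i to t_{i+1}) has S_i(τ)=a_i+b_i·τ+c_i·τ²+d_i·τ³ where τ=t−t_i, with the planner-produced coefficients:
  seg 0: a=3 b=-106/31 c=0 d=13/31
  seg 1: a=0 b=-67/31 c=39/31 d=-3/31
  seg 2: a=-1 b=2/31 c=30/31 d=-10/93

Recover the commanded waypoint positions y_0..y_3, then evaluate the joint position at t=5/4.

y_0 = S_0(0) = a_0 = 3
y_1 = S_1(0) = a_1 = 0
y_2 = S_2(0) = a_2 = -1
y_3 = S_2(3) = 5
t_q=5/4 is in segment 1 (τ=1/4); S_1(τ)=-919/1984

y_0=3 y_1=0 y_2=-1 y_3=5
S(5/4) = -919/1984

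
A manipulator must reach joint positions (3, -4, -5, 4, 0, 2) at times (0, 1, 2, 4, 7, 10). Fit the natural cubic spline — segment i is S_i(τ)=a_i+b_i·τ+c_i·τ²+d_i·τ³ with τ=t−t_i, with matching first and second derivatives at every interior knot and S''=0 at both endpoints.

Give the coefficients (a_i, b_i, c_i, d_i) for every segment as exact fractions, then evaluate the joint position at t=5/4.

Δ: Δ0=-7, Δ1=-1, Δ2=9/2, Δ3=-4/3, Δ4=2/3
row 1: diag=4, rhs=36; c'=1/4, d'=9
row 2: denom=6−1·1/4=23/4; d'=(33−1·9)/(23/4)=96/23
row 3: denom=10−2·8/23=214/23; d'=(-35−2·96/23)/(214/23)=-997/214
row 4: denom=12−3·69/214=2361/214; d'=(12−3·-997/214)/(2361/214)=1853/787
back: M4=1853/787
back: M3=-997/214−69/214·1853/787=-4264/787
back: M2=96/23−8/23·-4264/787=4768/787
back: M1=9−1/4·4768/787=5891/787
M: M0=0, M1=5891/787, M2=4768/787, M3=-4264/787, M4=1853/787, M5=0
seg 0: a=3, c=M0/2=0, d=(M1−M0)/(6·1)=5891/4722, b=Δ0−h0·(2M0+M1)/6=-38945/4722
seg 1: a=-4, c=M1/2=5891/1574, d=(M2−M1)/(6·1)=-1123/4722, b=Δ1−h1·(2M1+M2)/6=-10636/2361
seg 2: a=-5, c=M2/2=2384/787, d=(M3−M2)/(6·2)=-2258/2361, b=Δ2−h2·(2M2+M3)/6=10705/4722
seg 3: a=4, c=M3/2=-2132/787, d=(M4−M3)/(6·3)=2039/4722, b=Δ3−h3·(2M3+M4)/6=13729/4722
seg 4: a=0, c=M4/2=1853/1574, d=(M5−M4)/(6·3)=-1853/14166, b=Δ4−h4·(2M4+M5)/6=-3985/2361
t_q=5/4 → seg 1, τ=1/4; S=-4+-10636/2361·τ+5891/1574·τ²+-1123/4722·τ³=-493205/100736

  seg 0: a=3 b=-38945/4722 c=0 d=5891/4722
  seg 1: a=-4 b=-10636/2361 c=5891/1574 d=-1123/4722
  seg 2: a=-5 b=10705/4722 c=2384/787 d=-2258/2361
  seg 3: a=4 b=13729/4722 c=-2132/787 d=2039/4722
  seg 4: a=0 b=-3985/2361 c=1853/1574 d=-1853/14166
S(5/4) = -493205/100736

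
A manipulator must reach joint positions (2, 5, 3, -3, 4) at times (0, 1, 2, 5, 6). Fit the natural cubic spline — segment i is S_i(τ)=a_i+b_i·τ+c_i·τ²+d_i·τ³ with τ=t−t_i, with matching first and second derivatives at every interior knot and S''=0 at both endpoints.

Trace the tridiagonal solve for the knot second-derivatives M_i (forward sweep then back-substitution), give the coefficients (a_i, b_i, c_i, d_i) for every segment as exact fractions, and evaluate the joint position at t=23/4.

  seg 0: a=2 b=221/53 c=0 d=-62/53
  seg 1: a=5 b=35/53 c=-186/53 d=45/53
  seg 2: a=3 b=-202/53 c=-51/53 d=83/159
  seg 3: a=-3 b=239/53 c=198/53 d=-66/53
S(23/4) = 3321/1696

Δ: Δ0=3, Δ1=-2, Δ2=-2, Δ3=7
row 1: diag=4, rhs=-30; c'=1/4, d'=-15/2
row 2: denom=8−1·1/4=31/4; d'=(0−1·-15/2)/(31/4)=30/31
row 3: denom=8−3·12/31=212/31; d'=(54−3·30/31)/(212/31)=396/53
back: M3=396/53
back: M2=30/31−12/31·396/53=-102/53
back: M1=-15/2−1/4·-102/53=-372/53
M: M0=0, M1=-372/53, M2=-102/53, M3=396/53, M4=0
seg 0: a=2, c=M0/2=0, d=(M1−M0)/(6·1)=-62/53, b=Δ0−h0·(2M0+M1)/6=221/53
seg 1: a=5, c=M1/2=-186/53, d=(M2−M1)/(6·1)=45/53, b=Δ1−h1·(2M1+M2)/6=35/53
seg 2: a=3, c=M2/2=-51/53, d=(M3−M2)/(6·3)=83/159, b=Δ2−h2·(2M2+M3)/6=-202/53
seg 3: a=-3, c=M3/2=198/53, d=(M4−M3)/(6·1)=-66/53, b=Δ3−h3·(2M3+M4)/6=239/53
t_q=23/4 → seg 3, τ=3/4; S=-3+239/53·τ+198/53·τ²+-66/53·τ³=3321/1696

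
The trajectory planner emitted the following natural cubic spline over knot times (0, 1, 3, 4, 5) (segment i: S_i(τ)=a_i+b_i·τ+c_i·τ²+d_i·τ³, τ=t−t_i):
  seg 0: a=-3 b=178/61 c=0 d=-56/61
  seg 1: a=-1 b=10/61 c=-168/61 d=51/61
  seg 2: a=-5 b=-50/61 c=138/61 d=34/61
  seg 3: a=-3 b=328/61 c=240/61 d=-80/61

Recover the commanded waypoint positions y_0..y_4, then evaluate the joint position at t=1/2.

y_0=-3 y_1=-1 y_2=-5 y_3=-3 y_4=5
S(1/2) = -101/61

y_0 = S_0(0) = a_0 = -3
y_1 = S_1(0) = a_1 = -1
y_2 = S_2(0) = a_2 = -5
y_3 = S_3(0) = a_3 = -3
y_4 = S_3(1) = 5
t_q=1/2 is in segment 0 (τ=1/2); S_0(τ)=-101/61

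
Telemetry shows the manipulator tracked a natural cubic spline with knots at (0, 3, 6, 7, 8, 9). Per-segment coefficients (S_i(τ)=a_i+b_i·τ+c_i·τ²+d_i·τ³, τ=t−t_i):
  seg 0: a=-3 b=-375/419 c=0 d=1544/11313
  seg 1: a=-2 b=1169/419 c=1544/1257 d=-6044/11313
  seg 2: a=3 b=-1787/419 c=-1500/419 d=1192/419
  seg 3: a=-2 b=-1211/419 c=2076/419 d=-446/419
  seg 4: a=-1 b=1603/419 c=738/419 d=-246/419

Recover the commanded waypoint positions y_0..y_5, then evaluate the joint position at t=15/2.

y_0=-3 y_1=-2 y_2=3 y_3=-2 y_4=-1 y_5=4
S(15/2) = -3921/1676

y_0 = S_0(0) = a_0 = -3
y_1 = S_1(0) = a_1 = -2
y_2 = S_2(0) = a_2 = 3
y_3 = S_3(0) = a_3 = -2
y_4 = S_4(0) = a_4 = -1
y_5 = S_4(1) = 4
t_q=15/2 is in segment 3 (τ=1/2); S_3(τ)=-3921/1676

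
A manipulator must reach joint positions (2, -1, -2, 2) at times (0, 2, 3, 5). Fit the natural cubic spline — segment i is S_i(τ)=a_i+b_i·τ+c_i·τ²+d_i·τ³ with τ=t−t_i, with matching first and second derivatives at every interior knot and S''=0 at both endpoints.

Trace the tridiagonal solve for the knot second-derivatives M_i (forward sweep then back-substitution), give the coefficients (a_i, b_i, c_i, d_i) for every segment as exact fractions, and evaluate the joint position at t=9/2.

  seg 0: a=2 b=-3/2 c=0 d=0
  seg 1: a=-1 b=-3/2 c=0 d=1/2
  seg 2: a=-2 b=0 c=3/2 d=-1/4
S(9/2) = 17/32

Δ: Δ0=-3/2, Δ1=-1, Δ2=2
row 1: diag=6, rhs=3; c'=1/6, d'=1/2
row 2: denom=6−1·1/6=35/6; d'=(18−1·1/2)/(35/6)=3
back: M2=3
back: M1=1/2−1/6·3=0
M: M0=0, M1=0, M2=3, M3=0
seg 0: a=2, c=M0/2=0, d=(M1−M0)/(6·2)=0, b=Δ0−h0·(2M0+M1)/6=-3/2
seg 1: a=-1, c=M1/2=0, d=(M2−M1)/(6·1)=1/2, b=Δ1−h1·(2M1+M2)/6=-3/2
seg 2: a=-2, c=M2/2=3/2, d=(M3−M2)/(6·2)=-1/4, b=Δ2−h2·(2M2+M3)/6=0
t_q=9/2 → seg 2, τ=3/2; S=-2+0·τ+3/2·τ²+-1/4·τ³=17/32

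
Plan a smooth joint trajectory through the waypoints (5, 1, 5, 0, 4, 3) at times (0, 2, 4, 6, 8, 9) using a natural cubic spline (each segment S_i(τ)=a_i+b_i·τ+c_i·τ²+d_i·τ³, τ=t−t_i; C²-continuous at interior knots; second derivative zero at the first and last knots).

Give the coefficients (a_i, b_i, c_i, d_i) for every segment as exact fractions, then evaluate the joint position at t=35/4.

Δ: Δ0=-2, Δ1=2, Δ2=-5/2, Δ3=2, Δ4=-1
row 1: diag=8, rhs=24; c'=1/4, d'=3
row 2: denom=8−2·1/4=15/2; d'=(-27−2·3)/(15/2)=-22/5
row 3: denom=8−2·4/15=112/15; d'=(27−2·-22/5)/(112/15)=537/112
row 4: denom=6−2·15/56=153/28; d'=(-18−2·537/112)/(153/28)=-515/102
back: M4=-515/102
back: M3=537/112−15/56·-515/102=209/34
back: M2=-22/5−4/15·209/34=-308/51
back: M1=3−1/4·-308/51=230/51
M: M0=0, M1=230/51, M2=-308/51, M3=209/34, M4=-515/102, M5=0
seg 0: a=5, c=M0/2=0, d=(M1−M0)/(6·2)=115/306, b=Δ0−h0·(2M0+M1)/6=-536/153
seg 1: a=1, c=M1/2=115/51, d=(M2−M1)/(6·2)=-269/306, b=Δ1−h1·(2M1+M2)/6=154/153
seg 2: a=5, c=M2/2=-154/51, d=(M3−M2)/(6·2)=1243/1224, b=Δ2−h2·(2M2+M3)/6=-80/153
seg 3: a=0, c=M3/2=209/68, d=(M4−M3)/(6·2)=-571/612, b=Δ3−h3·(2M3+M4)/6=-127/306
seg 4: a=4, c=M4/2=-515/204, d=(M5−M4)/(6·1)=515/612, b=Δ4−h4·(2M4+M5)/6=209/306
t_q=35/4 → seg 4, τ=3/4; S=4+209/306·τ+-515/204·τ²+515/612·τ³=45007/13056

  seg 0: a=5 b=-536/153 c=0 d=115/306
  seg 1: a=1 b=154/153 c=115/51 d=-269/306
  seg 2: a=5 b=-80/153 c=-154/51 d=1243/1224
  seg 3: a=0 b=-127/306 c=209/68 d=-571/612
  seg 4: a=4 b=209/306 c=-515/204 d=515/612
S(35/4) = 45007/13056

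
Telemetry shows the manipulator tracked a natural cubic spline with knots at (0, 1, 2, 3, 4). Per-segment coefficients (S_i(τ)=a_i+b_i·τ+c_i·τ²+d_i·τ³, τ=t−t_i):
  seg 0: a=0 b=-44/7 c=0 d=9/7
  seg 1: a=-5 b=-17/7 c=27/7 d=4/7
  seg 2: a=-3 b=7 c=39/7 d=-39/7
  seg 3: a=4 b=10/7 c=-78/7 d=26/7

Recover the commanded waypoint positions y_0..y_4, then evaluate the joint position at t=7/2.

y_0=0 y_1=-5 y_2=-3 y_3=4 y_4=-2
S(7/2) = 67/28

y_0 = S_0(0) = a_0 = 0
y_1 = S_1(0) = a_1 = -5
y_2 = S_2(0) = a_2 = -3
y_3 = S_3(0) = a_3 = 4
y_4 = S_3(1) = -2
t_q=7/2 is in segment 3 (τ=1/2); S_3(τ)=67/28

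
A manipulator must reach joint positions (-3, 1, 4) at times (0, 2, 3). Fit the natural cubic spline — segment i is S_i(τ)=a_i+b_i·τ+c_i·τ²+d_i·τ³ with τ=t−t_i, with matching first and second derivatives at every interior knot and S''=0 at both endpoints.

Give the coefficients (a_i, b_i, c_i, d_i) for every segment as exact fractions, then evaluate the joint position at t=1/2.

  seg 0: a=-3 b=5/3 c=0 d=1/12
  seg 1: a=1 b=8/3 c=1/2 d=-1/6
S(1/2) = -69/32

Δ: Δ0=2, Δ1=3
row 1: diag=6, rhs=6; c'=1/6, d'=1
back: M1=1
M: M0=0, M1=1, M2=0
seg 0: a=-3, c=M0/2=0, d=(M1−M0)/(6·2)=1/12, b=Δ0−h0·(2M0+M1)/6=5/3
seg 1: a=1, c=M1/2=1/2, d=(M2−M1)/(6·1)=-1/6, b=Δ1−h1·(2M1+M2)/6=8/3
t_q=1/2 → seg 0, τ=1/2; S=-3+5/3·τ+0·τ²+1/12·τ³=-69/32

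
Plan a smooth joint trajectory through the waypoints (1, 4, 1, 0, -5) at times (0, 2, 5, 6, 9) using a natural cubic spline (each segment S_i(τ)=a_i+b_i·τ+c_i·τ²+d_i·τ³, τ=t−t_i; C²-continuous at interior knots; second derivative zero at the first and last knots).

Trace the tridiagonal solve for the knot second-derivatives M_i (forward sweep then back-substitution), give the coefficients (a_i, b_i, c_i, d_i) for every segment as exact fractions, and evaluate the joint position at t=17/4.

  seg 0: a=1 b=578/279 c=0 d=-319/2232
  seg 1: a=4 b=199/558 c=-319/372 d=1357/10044
  seg 2: a=1 b=-1273/1116 c=100/279 d=-27/124
  seg 3: a=0 b=-601/558 c=-329/1116 d=329/10044
S(17/4) = 15873/7936

Δ: Δ0=3/2, Δ1=-1, Δ2=-1, Δ3=-5/3
row 1: diag=10, rhs=-15; c'=3/10, d'=-3/2
row 2: denom=8−3·3/10=71/10; d'=(0−3·-3/2)/(71/10)=45/71
row 3: denom=8−1·10/71=558/71; d'=(-4−1·45/71)/(558/71)=-329/558
back: M3=-329/558
back: M2=45/71−10/71·-329/558=200/279
back: M1=-3/2−3/10·200/279=-319/186
M: M0=0, M1=-319/186, M2=200/279, M3=-329/558, M4=0
seg 0: a=1, c=M0/2=0, d=(M1−M0)/(6·2)=-319/2232, b=Δ0−h0·(2M0+M1)/6=578/279
seg 1: a=4, c=M1/2=-319/372, d=(M2−M1)/(6·3)=1357/10044, b=Δ1−h1·(2M1+M2)/6=199/558
seg 2: a=1, c=M2/2=100/279, d=(M3−M2)/(6·1)=-27/124, b=Δ2−h2·(2M2+M3)/6=-1273/1116
seg 3: a=0, c=M3/2=-329/1116, d=(M4−M3)/(6·3)=329/10044, b=Δ3−h3·(2M3+M4)/6=-601/558
t_q=17/4 → seg 1, τ=9/4; S=4+199/558·τ+-319/372·τ²+1357/10044·τ³=15873/7936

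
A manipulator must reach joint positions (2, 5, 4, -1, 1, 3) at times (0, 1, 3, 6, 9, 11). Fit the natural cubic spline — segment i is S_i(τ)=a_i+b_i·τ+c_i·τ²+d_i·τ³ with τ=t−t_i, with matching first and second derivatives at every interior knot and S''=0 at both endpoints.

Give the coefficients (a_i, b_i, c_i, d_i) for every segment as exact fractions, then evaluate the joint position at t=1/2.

Δ: Δ0=3, Δ1=-1/2, Δ2=-5/3, Δ3=2/3, Δ4=1
row 1: diag=6, rhs=-21; c'=1/3, d'=-7/2
row 2: denom=10−2·1/3=28/3; d'=(-7−2·-7/2)/(28/3)=0
row 3: denom=12−3·9/28=309/28; d'=(14−3·0)/(309/28)=392/309
row 4: denom=10−3·28/103=946/103; d'=(2−3·392/309)/(946/103)=-93/473
back: M4=-93/473
back: M3=392/309−28/103·-93/473=1876/1419
back: M2=0−9/28·1876/1419=-201/473
back: M1=-7/2−1/3·-201/473=-3177/946
M: M0=0, M1=-3177/946, M2=-201/473, M3=1876/1419, M4=-93/473, M5=0
seg 0: a=2, c=M0/2=0, d=(M1−M0)/(6·1)=-1059/1892, b=Δ0−h0·(2M0+M1)/6=6735/1892
seg 1: a=5, c=M1/2=-3177/1892, d=(M2−M1)/(6·2)=925/3784, b=Δ1−h1·(2M1+M2)/6=1779/946
seg 2: a=4, c=M2/2=-201/946, d=(M3−M2)/(6·3)=2479/25542, b=Δ2−h2·(2M2+M3)/6=-900/473
seg 3: a=-1, c=M3/2=938/1419, d=(M4−M3)/(6·3)=-2155/25542, b=Δ3−h3·(2M3+M4)/6=-527/946
seg 4: a=1, c=M4/2=-93/946, d=(M5−M4)/(6·2)=31/1892, b=Δ4−h4·(2M4+M5)/6=535/473
t_q=1/2 → seg 0, τ=1/2; S=2+6735/1892·τ+0·τ²+-1059/1892·τ³=56153/15136

  seg 0: a=2 b=6735/1892 c=0 d=-1059/1892
  seg 1: a=5 b=1779/946 c=-3177/1892 d=925/3784
  seg 2: a=4 b=-900/473 c=-201/946 d=2479/25542
  seg 3: a=-1 b=-527/946 c=938/1419 d=-2155/25542
  seg 4: a=1 b=535/473 c=-93/946 d=31/1892
S(1/2) = 56153/15136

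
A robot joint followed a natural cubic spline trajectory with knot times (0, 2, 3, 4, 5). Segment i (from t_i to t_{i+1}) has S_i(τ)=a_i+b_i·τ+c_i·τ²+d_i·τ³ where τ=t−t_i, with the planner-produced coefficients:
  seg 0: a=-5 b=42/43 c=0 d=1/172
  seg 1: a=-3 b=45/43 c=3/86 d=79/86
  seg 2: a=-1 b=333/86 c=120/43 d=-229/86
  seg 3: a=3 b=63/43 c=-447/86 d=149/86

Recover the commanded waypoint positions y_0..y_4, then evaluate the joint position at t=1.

y_0 = S_0(0) = a_0 = -5
y_1 = S_1(0) = a_1 = -3
y_2 = S_2(0) = a_2 = -1
y_3 = S_3(0) = a_3 = 3
y_4 = S_3(1) = 1
t_q=1 is in segment 0 (τ=1); S_0(τ)=-691/172

y_0=-5 y_1=-3 y_2=-1 y_3=3 y_4=1
S(1) = -691/172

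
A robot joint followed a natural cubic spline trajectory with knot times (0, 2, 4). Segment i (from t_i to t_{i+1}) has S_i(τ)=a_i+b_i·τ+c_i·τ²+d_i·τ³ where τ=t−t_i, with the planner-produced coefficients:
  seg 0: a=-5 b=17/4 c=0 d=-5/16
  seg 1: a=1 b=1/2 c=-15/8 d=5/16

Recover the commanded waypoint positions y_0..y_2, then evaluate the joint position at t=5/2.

y_0=-5 y_1=1 y_2=-3
S(5/2) = 105/128

y_0 = S_0(0) = a_0 = -5
y_1 = S_1(0) = a_1 = 1
y_2 = S_1(2) = -3
t_q=5/2 is in segment 1 (τ=1/2); S_1(τ)=105/128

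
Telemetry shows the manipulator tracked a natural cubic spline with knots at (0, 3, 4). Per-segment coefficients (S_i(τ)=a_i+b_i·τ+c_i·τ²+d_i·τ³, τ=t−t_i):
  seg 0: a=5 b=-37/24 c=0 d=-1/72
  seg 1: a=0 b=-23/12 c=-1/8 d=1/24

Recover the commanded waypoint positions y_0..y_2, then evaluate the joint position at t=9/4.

y_0=5 y_1=0 y_2=-2
S(9/4) = 703/512

y_0 = S_0(0) = a_0 = 5
y_1 = S_1(0) = a_1 = 0
y_2 = S_1(1) = -2
t_q=9/4 is in segment 0 (τ=9/4); S_0(τ)=703/512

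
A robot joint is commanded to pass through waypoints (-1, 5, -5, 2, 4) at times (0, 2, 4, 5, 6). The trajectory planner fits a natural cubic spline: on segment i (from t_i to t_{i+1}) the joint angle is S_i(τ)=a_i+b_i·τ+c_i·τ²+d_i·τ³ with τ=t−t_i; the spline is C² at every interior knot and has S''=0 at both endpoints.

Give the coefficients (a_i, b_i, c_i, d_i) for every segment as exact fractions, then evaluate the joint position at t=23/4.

  seg 0: a=-1 b=271/42 c=0 d=-145/168
  seg 1: a=5 b=-82/21 c=-145/28 d=389/168
  seg 2: a=-5 b=19/6 c=61/7 d=-205/42
  seg 3: a=2 b=125/21 c=-83/14 d=83/42
S(23/4) = 3551/896

Δ: Δ0=3, Δ1=-5, Δ2=7, Δ3=2
row 1: diag=8, rhs=-48; c'=1/4, d'=-6
row 2: denom=6−2·1/4=11/2; d'=(72−2·-6)/(11/2)=168/11
row 3: denom=4−1·2/11=42/11; d'=(-30−1·168/11)/(42/11)=-83/7
back: M3=-83/7
back: M2=168/11−2/11·-83/7=122/7
back: M1=-6−1/4·122/7=-145/14
M: M0=0, M1=-145/14, M2=122/7, M3=-83/7, M4=0
seg 0: a=-1, c=M0/2=0, d=(M1−M0)/(6·2)=-145/168, b=Δ0−h0·(2M0+M1)/6=271/42
seg 1: a=5, c=M1/2=-145/28, d=(M2−M1)/(6·2)=389/168, b=Δ1−h1·(2M1+M2)/6=-82/21
seg 2: a=-5, c=M2/2=61/7, d=(M3−M2)/(6·1)=-205/42, b=Δ2−h2·(2M2+M3)/6=19/6
seg 3: a=2, c=M3/2=-83/14, d=(M4−M3)/(6·1)=83/42, b=Δ3−h3·(2M3+M4)/6=125/21
t_q=23/4 → seg 3, τ=3/4; S=2+125/21·τ+-83/14·τ²+83/42·τ³=3551/896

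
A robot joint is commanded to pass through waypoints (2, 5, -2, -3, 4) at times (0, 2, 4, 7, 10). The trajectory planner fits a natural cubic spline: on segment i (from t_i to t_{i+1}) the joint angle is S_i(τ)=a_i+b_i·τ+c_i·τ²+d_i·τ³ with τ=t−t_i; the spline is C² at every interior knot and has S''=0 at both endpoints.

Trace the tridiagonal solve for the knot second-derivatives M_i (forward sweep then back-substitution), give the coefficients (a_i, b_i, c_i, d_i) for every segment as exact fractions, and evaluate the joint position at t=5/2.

  seg 0: a=2 b=83/28 c=0 d=-41/112
  seg 1: a=5 b=-10/7 c=-123/56 d=65/112
  seg 2: a=-2 b=-13/4 c=9/7 d=-79/756
  seg 3: a=-3 b=23/14 c=29/84 d=-29/756
S(5/2) = 3413/896

Δ: Δ0=3/2, Δ1=-7/2, Δ2=-1/3, Δ3=7/3
row 1: diag=8, rhs=-30; c'=1/4, d'=-15/4
row 2: denom=10−2·1/4=19/2; d'=(19−2·-15/4)/(19/2)=53/19
row 3: denom=12−3·6/19=210/19; d'=(16−3·53/19)/(210/19)=29/42
back: M3=29/42
back: M2=53/19−6/19·29/42=18/7
back: M1=-15/4−1/4·18/7=-123/28
M: M0=0, M1=-123/28, M2=18/7, M3=29/42, M4=0
seg 0: a=2, c=M0/2=0, d=(M1−M0)/(6·2)=-41/112, b=Δ0−h0·(2M0+M1)/6=83/28
seg 1: a=5, c=M1/2=-123/56, d=(M2−M1)/(6·2)=65/112, b=Δ1−h1·(2M1+M2)/6=-10/7
seg 2: a=-2, c=M2/2=9/7, d=(M3−M2)/(6·3)=-79/756, b=Δ2−h2·(2M2+M3)/6=-13/4
seg 3: a=-3, c=M3/2=29/84, d=(M4−M3)/(6·3)=-29/756, b=Δ3−h3·(2M3+M4)/6=23/14
t_q=5/2 → seg 1, τ=1/2; S=5+-10/7·τ+-123/56·τ²+65/112·τ³=3413/896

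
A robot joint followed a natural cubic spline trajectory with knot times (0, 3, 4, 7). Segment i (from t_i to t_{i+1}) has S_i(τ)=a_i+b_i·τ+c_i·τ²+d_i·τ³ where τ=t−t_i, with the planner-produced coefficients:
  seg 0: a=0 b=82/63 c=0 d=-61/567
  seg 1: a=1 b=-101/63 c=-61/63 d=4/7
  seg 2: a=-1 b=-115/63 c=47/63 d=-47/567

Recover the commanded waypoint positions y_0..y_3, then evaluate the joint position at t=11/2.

y_0 = S_0(0) = a_0 = 0
y_1 = S_1(0) = a_1 = 1
y_2 = S_2(0) = a_2 = -1
y_3 = S_2(3) = -2
t_q=11/2 is in segment 2 (τ=3/2); S_2(τ)=-131/56

y_0=0 y_1=1 y_2=-1 y_3=-2
S(11/2) = -131/56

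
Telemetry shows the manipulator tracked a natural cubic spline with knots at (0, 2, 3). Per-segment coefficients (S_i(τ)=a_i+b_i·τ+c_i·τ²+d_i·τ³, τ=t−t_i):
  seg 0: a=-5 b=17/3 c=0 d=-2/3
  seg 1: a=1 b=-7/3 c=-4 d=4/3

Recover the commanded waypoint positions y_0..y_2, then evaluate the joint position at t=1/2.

y_0 = S_0(0) = a_0 = -5
y_1 = S_1(0) = a_1 = 1
y_2 = S_1(1) = -4
t_q=1/2 is in segment 0 (τ=1/2); S_0(τ)=-9/4

y_0=-5 y_1=1 y_2=-4
S(1/2) = -9/4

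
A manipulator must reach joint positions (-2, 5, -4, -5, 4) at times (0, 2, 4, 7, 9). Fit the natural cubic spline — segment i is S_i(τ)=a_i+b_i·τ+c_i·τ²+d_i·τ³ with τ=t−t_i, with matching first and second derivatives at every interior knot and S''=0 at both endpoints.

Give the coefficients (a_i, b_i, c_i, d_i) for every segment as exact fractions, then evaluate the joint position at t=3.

Δ: Δ0=7/2, Δ1=-9/2, Δ2=-1/3, Δ3=9/2
row 1: diag=8, rhs=-48; c'=1/4, d'=-6
row 2: denom=10−2·1/4=19/2; d'=(25−2·-6)/(19/2)=74/19
row 3: denom=10−3·6/19=172/19; d'=(29−3·74/19)/(172/19)=329/172
back: M3=329/172
back: M2=74/19−6/19·329/172=283/86
back: M1=-6−1/4·283/86=-2347/344
M: M0=0, M1=-2347/344, M2=283/86, M3=329/172, M4=0
seg 0: a=-2, c=M0/2=0, d=(M1−M0)/(6·2)=-2347/4128, b=Δ0−h0·(2M0+M1)/6=5959/1032
seg 1: a=5, c=M1/2=-2347/688, d=(M2−M1)/(6·2)=3479/4128, b=Δ1−h1·(2M1+M2)/6=-541/516
seg 2: a=-4, c=M2/2=283/172, d=(M3−M2)/(6·3)=-79/1032, b=Δ2−h2·(2M2+M3)/6=-4727/1032
seg 3: a=-5, c=M3/2=329/344, d=(M4−M3)/(6·2)=-329/2064, b=Δ3−h3·(2M3+M4)/6=416/129
t_q=3 → seg 1, τ=1; S=5+-541/516·τ+-2347/688·τ²+3479/4128·τ³=1903/1376

  seg 0: a=-2 b=5959/1032 c=0 d=-2347/4128
  seg 1: a=5 b=-541/516 c=-2347/688 d=3479/4128
  seg 2: a=-4 b=-4727/1032 c=283/172 d=-79/1032
  seg 3: a=-5 b=416/129 c=329/344 d=-329/2064
S(3) = 1903/1376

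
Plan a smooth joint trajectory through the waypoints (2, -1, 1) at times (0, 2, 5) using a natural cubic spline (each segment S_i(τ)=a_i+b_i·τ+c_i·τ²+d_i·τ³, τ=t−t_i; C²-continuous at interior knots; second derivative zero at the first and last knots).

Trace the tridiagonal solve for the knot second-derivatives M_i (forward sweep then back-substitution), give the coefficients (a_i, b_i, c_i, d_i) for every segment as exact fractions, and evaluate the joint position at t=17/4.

  seg 0: a=2 b=-29/15 c=0 d=13/120
  seg 1: a=-1 b=-19/30 c=13/20 d=-13/180
S(17/4) = 11/256

Δ: Δ0=-3/2, Δ1=2/3
row 1: diag=10, rhs=13; c'=3/10, d'=13/10
back: M1=13/10
M: M0=0, M1=13/10, M2=0
seg 0: a=2, c=M0/2=0, d=(M1−M0)/(6·2)=13/120, b=Δ0−h0·(2M0+M1)/6=-29/15
seg 1: a=-1, c=M1/2=13/20, d=(M2−M1)/(6·3)=-13/180, b=Δ1−h1·(2M1+M2)/6=-19/30
t_q=17/4 → seg 1, τ=9/4; S=-1+-19/30·τ+13/20·τ²+-13/180·τ³=11/256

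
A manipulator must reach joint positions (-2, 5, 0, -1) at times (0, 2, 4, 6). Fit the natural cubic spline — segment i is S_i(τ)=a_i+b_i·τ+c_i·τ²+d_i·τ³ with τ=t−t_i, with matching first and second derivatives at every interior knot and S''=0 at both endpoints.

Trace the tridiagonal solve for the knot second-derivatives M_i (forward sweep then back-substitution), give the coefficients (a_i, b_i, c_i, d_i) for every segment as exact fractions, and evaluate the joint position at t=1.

  seg 0: a=-2 b=157/30 c=0 d=-13/30
  seg 1: a=5 b=1/30 c=-13/5 d=2/3
  seg 2: a=0 b=-71/30 c=7/5 d=-7/30
S(1) = 14/5

Δ: Δ0=7/2, Δ1=-5/2, Δ2=-1/2
row 1: diag=8, rhs=-36; c'=1/4, d'=-9/2
row 2: denom=8−2·1/4=15/2; d'=(12−2·-9/2)/(15/2)=14/5
back: M2=14/5
back: M1=-9/2−1/4·14/5=-26/5
M: M0=0, M1=-26/5, M2=14/5, M3=0
seg 0: a=-2, c=M0/2=0, d=(M1−M0)/(6·2)=-13/30, b=Δ0−h0·(2M0+M1)/6=157/30
seg 1: a=5, c=M1/2=-13/5, d=(M2−M1)/(6·2)=2/3, b=Δ1−h1·(2M1+M2)/6=1/30
seg 2: a=0, c=M2/2=7/5, d=(M3−M2)/(6·2)=-7/30, b=Δ2−h2·(2M2+M3)/6=-71/30
t_q=1 → seg 0, τ=1; S=-2+157/30·τ+0·τ²+-13/30·τ³=14/5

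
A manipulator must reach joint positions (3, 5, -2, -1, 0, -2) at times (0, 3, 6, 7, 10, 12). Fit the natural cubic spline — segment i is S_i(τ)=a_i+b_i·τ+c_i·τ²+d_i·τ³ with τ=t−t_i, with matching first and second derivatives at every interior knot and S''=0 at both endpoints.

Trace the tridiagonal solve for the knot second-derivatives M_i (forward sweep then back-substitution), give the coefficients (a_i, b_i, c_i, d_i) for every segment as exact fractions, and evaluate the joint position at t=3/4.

  seg 0: a=3 b=1246/673 c=0 d=-2392/18171
  seg 1: a=5 b=-1146/673 c=-2392/2019 d=5903/18171
  seg 2: a=-2 b=-27/673 c=3511/2019 d=-1411/2019
  seg 3: a=-1 b=2708/2019 c=-722/2019 d=131/18171
  seg 4: a=0 b=-1231/2019 c=-197/673 d=197/4038
S(3/4) = 23329/5384

Δ: Δ0=2/3, Δ1=-7/3, Δ2=1, Δ3=1/3, Δ4=-1
row 1: diag=12, rhs=-18; c'=1/4, d'=-3/2
row 2: denom=8−3·1/4=29/4; d'=(20−3·-3/2)/(29/4)=98/29
row 3: denom=8−1·4/29=228/29; d'=(-4−1·98/29)/(228/29)=-107/114
row 4: denom=10−3·29/76=673/76; d'=(-8−3·-107/114)/(673/76)=-394/673
back: M4=-394/673
back: M3=-107/114−29/76·-394/673=-1444/2019
back: M2=98/29−4/29·-1444/2019=7022/2019
back: M1=-3/2−1/4·7022/2019=-4784/2019
M: M0=0, M1=-4784/2019, M2=7022/2019, M3=-1444/2019, M4=-394/673, M5=0
seg 0: a=3, c=M0/2=0, d=(M1−M0)/(6·3)=-2392/18171, b=Δ0−h0·(2M0+M1)/6=1246/673
seg 1: a=5, c=M1/2=-2392/2019, d=(M2−M1)/(6·3)=5903/18171, b=Δ1−h1·(2M1+M2)/6=-1146/673
seg 2: a=-2, c=M2/2=3511/2019, d=(M3−M2)/(6·1)=-1411/2019, b=Δ2−h2·(2M2+M3)/6=-27/673
seg 3: a=-1, c=M3/2=-722/2019, d=(M4−M3)/(6·3)=131/18171, b=Δ3−h3·(2M3+M4)/6=2708/2019
seg 4: a=0, c=M4/2=-197/673, d=(M5−M4)/(6·2)=197/4038, b=Δ4−h4·(2M4+M5)/6=-1231/2019
t_q=3/4 → seg 0, τ=3/4; S=3+1246/673·τ+0·τ²+-2392/18171·τ³=23329/5384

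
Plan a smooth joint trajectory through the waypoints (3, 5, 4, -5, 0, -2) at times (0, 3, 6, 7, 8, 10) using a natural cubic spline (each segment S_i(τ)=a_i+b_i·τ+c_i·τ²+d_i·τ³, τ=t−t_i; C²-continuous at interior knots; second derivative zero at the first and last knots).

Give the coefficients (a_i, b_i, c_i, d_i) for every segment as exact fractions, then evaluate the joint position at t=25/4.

Δ: Δ0=2/3, Δ1=-1/3, Δ2=-9, Δ3=5, Δ4=-1
row 1: diag=12, rhs=-6; c'=1/4, d'=-1/2
row 2: denom=8−3·1/4=29/4; d'=(-52−3·-1/2)/(29/4)=-202/29
row 3: denom=4−1·4/29=112/29; d'=(84−1·-202/29)/(112/29)=1319/56
row 4: denom=6−1·29/112=643/112; d'=(-36−1·1319/56)/(643/112)=-6670/643
back: M4=-6670/643
back: M3=1319/56−29/112·-6670/643=16872/643
back: M2=-202/29−4/29·16872/643=-6806/643
back: M1=-1/2−1/4·-6806/643=1380/643
M: M0=0, M1=1380/643, M2=-6806/643, M3=16872/643, M4=-6670/643, M5=0
seg 0: a=3, c=M0/2=0, d=(M1−M0)/(6·3)=230/1929, b=Δ0−h0·(2M0+M1)/6=-784/1929
seg 1: a=5, c=M1/2=690/643, d=(M2−M1)/(6·3)=-4093/5787, b=Δ1−h1·(2M1+M2)/6=5426/1929
seg 2: a=4, c=M2/2=-3403/643, d=(M3−M2)/(6·1)=11839/1929, b=Δ2−h2·(2M2+M3)/6=-18991/1929
seg 3: a=-5, c=M3/2=8436/643, d=(M4−M3)/(6·1)=-11771/1929, b=Δ3−h3·(2M3+M4)/6=-3892/1929
seg 4: a=0, c=M4/2=-3335/643, d=(M5−M4)/(6·2)=3335/3858, b=Δ4−h4·(2M4+M5)/6=11411/1929
t_q=25/4 → seg 2, τ=1/4; S=4+-18991/1929·τ+-3403/643·τ²+11839/1929·τ³=53657/41152

  seg 0: a=3 b=-784/1929 c=0 d=230/1929
  seg 1: a=5 b=5426/1929 c=690/643 d=-4093/5787
  seg 2: a=4 b=-18991/1929 c=-3403/643 d=11839/1929
  seg 3: a=-5 b=-3892/1929 c=8436/643 d=-11771/1929
  seg 4: a=0 b=11411/1929 c=-3335/643 d=3335/3858
S(25/4) = 53657/41152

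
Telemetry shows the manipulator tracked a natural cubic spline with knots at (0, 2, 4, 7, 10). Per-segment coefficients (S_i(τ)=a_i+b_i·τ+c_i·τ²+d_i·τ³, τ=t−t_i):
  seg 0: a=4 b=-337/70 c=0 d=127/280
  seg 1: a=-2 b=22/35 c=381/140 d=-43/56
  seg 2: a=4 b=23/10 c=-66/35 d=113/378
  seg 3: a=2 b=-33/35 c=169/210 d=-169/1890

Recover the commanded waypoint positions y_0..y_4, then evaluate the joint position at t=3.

y_0 = S_0(0) = a_0 = 4
y_1 = S_1(0) = a_1 = -2
y_2 = S_2(0) = a_2 = 4
y_3 = S_3(0) = a_3 = 2
y_4 = S_3(3) = 4
t_q=3 is in segment 1 (τ=1); S_1(τ)=163/280

y_0=4 y_1=-2 y_2=4 y_3=2 y_4=4
S(3) = 163/280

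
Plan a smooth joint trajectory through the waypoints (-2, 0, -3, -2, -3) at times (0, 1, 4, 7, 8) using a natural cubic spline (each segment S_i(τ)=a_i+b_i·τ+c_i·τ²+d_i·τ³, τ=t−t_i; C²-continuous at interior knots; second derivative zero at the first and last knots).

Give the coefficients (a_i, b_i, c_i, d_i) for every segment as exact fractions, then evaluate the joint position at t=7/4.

  seg 0: a=-2 b=1553/624 c=0 d=-305/624
  seg 1: a=0 b=319/312 c=-305/208 d=1483/5616
  seg 2: a=-3 b=-31/48 c=71/78 d=-1093/5616
  seg 3: a=-2 b=-137/312 c=-175/208 d=175/624
S(7/4) = 711/13312

Δ: Δ0=2, Δ1=-1, Δ2=1/3, Δ3=-1
row 1: diag=8, rhs=-18; c'=3/8, d'=-9/4
row 2: denom=12−3·3/8=87/8; d'=(8−3·-9/4)/(87/8)=118/87
row 3: denom=8−3·8/29=208/29; d'=(-8−3·118/87)/(208/29)=-175/104
back: M3=-175/104
back: M2=118/87−8/29·-175/104=71/39
back: M1=-9/4−3/8·71/39=-305/104
M: M0=0, M1=-305/104, M2=71/39, M3=-175/104, M4=0
seg 0: a=-2, c=M0/2=0, d=(M1−M0)/(6·1)=-305/624, b=Δ0−h0·(2M0+M1)/6=1553/624
seg 1: a=0, c=M1/2=-305/208, d=(M2−M1)/(6·3)=1483/5616, b=Δ1−h1·(2M1+M2)/6=319/312
seg 2: a=-3, c=M2/2=71/78, d=(M3−M2)/(6·3)=-1093/5616, b=Δ2−h2·(2M2+M3)/6=-31/48
seg 3: a=-2, c=M3/2=-175/208, d=(M4−M3)/(6·1)=175/624, b=Δ3−h3·(2M3+M4)/6=-137/312
t_q=7/4 → seg 1, τ=3/4; S=0+319/312·τ+-305/208·τ²+1483/5616·τ³=711/13312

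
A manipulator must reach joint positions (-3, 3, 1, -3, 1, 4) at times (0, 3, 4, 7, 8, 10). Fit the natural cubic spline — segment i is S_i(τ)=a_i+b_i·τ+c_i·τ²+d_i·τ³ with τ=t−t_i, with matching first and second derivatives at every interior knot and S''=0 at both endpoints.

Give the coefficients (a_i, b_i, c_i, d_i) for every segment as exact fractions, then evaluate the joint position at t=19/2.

  seg 0: a=-3 b=17411/5058 c=0 d=-7295/45522
  seg 1: a=3 b=-2237/2529 c=-7295/5058 d=551/1686
  seg 2: a=1 b=-14105/5058 c=-1168/2529 d=14369/45522
  seg 3: a=-3 b=7493/2529 c=1337/562 d=-6787/5058
  seg 4: a=1 b=18691/5058 c=-1388/843 d=694/2529
S(19/2) = 6347/1686

Δ: Δ0=2, Δ1=-2, Δ2=-4/3, Δ3=4, Δ4=3/2
row 1: diag=8, rhs=-24; c'=1/8, d'=-3
row 2: denom=8−1·1/8=63/8; d'=(4−1·-3)/(63/8)=8/9
row 3: denom=8−3·8/21=48/7; d'=(32−3·8/9)/(48/7)=77/18
row 4: denom=6−1·7/48=281/48; d'=(-15−1·77/18)/(281/48)=-2776/843
back: M4=-2776/843
back: M3=77/18−7/48·-2776/843=1337/281
back: M2=8/9−8/21·1337/281=-2336/2529
back: M1=-3−1/8·-2336/2529=-7295/2529
M: M0=0, M1=-7295/2529, M2=-2336/2529, M3=1337/281, M4=-2776/843, M5=0
seg 0: a=-3, c=M0/2=0, d=(M1−M0)/(6·3)=-7295/45522, b=Δ0−h0·(2M0+M1)/6=17411/5058
seg 1: a=3, c=M1/2=-7295/5058, d=(M2−M1)/(6·1)=551/1686, b=Δ1−h1·(2M1+M2)/6=-2237/2529
seg 2: a=1, c=M2/2=-1168/2529, d=(M3−M2)/(6·3)=14369/45522, b=Δ2−h2·(2M2+M3)/6=-14105/5058
seg 3: a=-3, c=M3/2=1337/562, d=(M4−M3)/(6·1)=-6787/5058, b=Δ3−h3·(2M3+M4)/6=7493/2529
seg 4: a=1, c=M4/2=-1388/843, d=(M5−M4)/(6·2)=694/2529, b=Δ4−h4·(2M4+M5)/6=18691/5058
t_q=19/2 → seg 4, τ=3/2; S=1+18691/5058·τ+-1388/843·τ²+694/2529·τ³=6347/1686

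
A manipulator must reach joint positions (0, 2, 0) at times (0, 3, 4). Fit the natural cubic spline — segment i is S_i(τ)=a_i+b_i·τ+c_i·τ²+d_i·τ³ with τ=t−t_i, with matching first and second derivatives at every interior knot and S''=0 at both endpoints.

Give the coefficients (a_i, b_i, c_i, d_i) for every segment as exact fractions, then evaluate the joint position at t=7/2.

  seg 0: a=0 b=5/3 c=0 d=-1/9
  seg 1: a=2 b=-4/3 c=-1 d=1/3
S(7/2) = 9/8

Δ: Δ0=2/3, Δ1=-2
row 1: diag=8, rhs=-16; c'=1/8, d'=-2
back: M1=-2
M: M0=0, M1=-2, M2=0
seg 0: a=0, c=M0/2=0, d=(M1−M0)/(6·3)=-1/9, b=Δ0−h0·(2M0+M1)/6=5/3
seg 1: a=2, c=M1/2=-1, d=(M2−M1)/(6·1)=1/3, b=Δ1−h1·(2M1+M2)/6=-4/3
t_q=7/2 → seg 1, τ=1/2; S=2+-4/3·τ+-1·τ²+1/3·τ³=9/8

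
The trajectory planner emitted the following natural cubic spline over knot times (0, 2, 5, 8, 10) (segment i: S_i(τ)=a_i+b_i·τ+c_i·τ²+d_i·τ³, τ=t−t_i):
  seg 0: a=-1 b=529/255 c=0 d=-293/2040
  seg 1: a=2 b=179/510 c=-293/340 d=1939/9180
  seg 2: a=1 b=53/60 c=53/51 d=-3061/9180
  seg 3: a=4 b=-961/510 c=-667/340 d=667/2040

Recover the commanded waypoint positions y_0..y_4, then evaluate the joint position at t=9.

y_0 = S_0(0) = a_0 = -1
y_1 = S_1(0) = a_1 = 2
y_2 = S_2(0) = a_2 = 1
y_3 = S_3(0) = a_3 = 4
y_4 = S_3(2) = -5
t_q=9 is in segment 3 (τ=1); S_3(τ)=327/680

y_0=-1 y_1=2 y_2=1 y_3=4 y_4=-5
S(9) = 327/680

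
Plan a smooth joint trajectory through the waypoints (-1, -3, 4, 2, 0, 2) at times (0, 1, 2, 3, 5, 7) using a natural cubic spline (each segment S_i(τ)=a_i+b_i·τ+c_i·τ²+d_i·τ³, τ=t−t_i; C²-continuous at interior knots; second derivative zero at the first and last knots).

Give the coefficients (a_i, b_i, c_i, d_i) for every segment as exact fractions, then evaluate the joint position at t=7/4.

  seg 0: a=-1 b=-792/157 c=0 d=478/157
  seg 1: a=-3 b=642/157 c=1434/157 d=-977/157
  seg 2: a=4 b=579/157 c=-1497/157 d=604/157
  seg 3: a=2 b=-603/157 c=315/157 d=-46/157
  seg 4: a=0 b=105/157 c=39/157 d=-13/314
S(7/4) = 25917/10048

Δ: Δ0=-2, Δ1=7, Δ2=-2, Δ3=-1, Δ4=1
row 1: diag=4, rhs=54; c'=1/4, d'=27/2
row 2: denom=4−1·1/4=15/4; d'=(-54−1·27/2)/(15/4)=-18
row 3: denom=6−1·4/15=86/15; d'=(6−1·-18)/(86/15)=180/43
row 4: denom=8−2·15/43=314/43; d'=(12−2·180/43)/(314/43)=78/157
back: M4=78/157
back: M3=180/43−15/43·78/157=630/157
back: M2=-18−4/15·630/157=-2994/157
back: M1=27/2−1/4·-2994/157=2868/157
M: M0=0, M1=2868/157, M2=-2994/157, M3=630/157, M4=78/157, M5=0
seg 0: a=-1, c=M0/2=0, d=(M1−M0)/(6·1)=478/157, b=Δ0−h0·(2M0+M1)/6=-792/157
seg 1: a=-3, c=M1/2=1434/157, d=(M2−M1)/(6·1)=-977/157, b=Δ1−h1·(2M1+M2)/6=642/157
seg 2: a=4, c=M2/2=-1497/157, d=(M3−M2)/(6·1)=604/157, b=Δ2−h2·(2M2+M3)/6=579/157
seg 3: a=2, c=M3/2=315/157, d=(M4−M3)/(6·2)=-46/157, b=Δ3−h3·(2M3+M4)/6=-603/157
seg 4: a=0, c=M4/2=39/157, d=(M5−M4)/(6·2)=-13/314, b=Δ4−h4·(2M4+M5)/6=105/157
t_q=7/4 → seg 1, τ=3/4; S=-3+642/157·τ+1434/157·τ²+-977/157·τ³=25917/10048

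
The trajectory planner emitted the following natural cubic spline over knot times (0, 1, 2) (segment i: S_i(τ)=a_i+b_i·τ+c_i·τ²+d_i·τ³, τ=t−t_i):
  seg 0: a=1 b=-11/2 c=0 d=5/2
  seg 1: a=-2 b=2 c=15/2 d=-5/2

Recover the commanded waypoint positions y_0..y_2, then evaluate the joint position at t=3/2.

y_0 = S_0(0) = a_0 = 1
y_1 = S_1(0) = a_1 = -2
y_2 = S_1(1) = 5
t_q=3/2 is in segment 1 (τ=1/2); S_1(τ)=9/16

y_0=1 y_1=-2 y_2=5
S(3/2) = 9/16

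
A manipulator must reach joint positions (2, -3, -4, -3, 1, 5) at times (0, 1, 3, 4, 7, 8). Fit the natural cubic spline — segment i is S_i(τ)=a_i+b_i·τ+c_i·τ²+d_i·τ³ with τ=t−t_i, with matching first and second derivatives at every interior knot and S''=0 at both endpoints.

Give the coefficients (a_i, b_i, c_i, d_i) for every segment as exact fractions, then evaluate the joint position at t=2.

Δ: Δ0=-5, Δ1=-1/2, Δ2=1, Δ3=4/3, Δ4=4
row 1: diag=6, rhs=27; c'=1/3, d'=9/2
row 2: denom=6−2·1/3=16/3; d'=(9−2·9/2)/(16/3)=0
row 3: denom=8−1·3/16=125/16; d'=(2−1·0)/(125/16)=32/125
row 4: denom=8−3·48/125=856/125; d'=(16−3·32/125)/(856/125)=238/107
back: M4=238/107
back: M3=32/125−48/125·238/107=-64/107
back: M2=0−3/16·-64/107=12/107
back: M1=9/2−1/3·12/107=955/214
M: M0=0, M1=955/214, M2=12/107, M3=-64/107, M4=238/107, M5=0
seg 0: a=2, c=M0/2=0, d=(M1−M0)/(6·1)=955/1284, b=Δ0−h0·(2M0+M1)/6=-7375/1284
seg 1: a=-3, c=M1/2=955/428, d=(M2−M1)/(6·2)=-931/2568, b=Δ1−h1·(2M1+M2)/6=-2255/642
seg 2: a=-4, c=M2/2=6/107, d=(M3−M2)/(6·1)=-38/321, b=Δ2−h2·(2M2+M3)/6=341/321
seg 3: a=-3, c=M3/2=-32/107, d=(M4−M3)/(6·3)=151/963, b=Δ3−h3·(2M3+M4)/6=263/321
seg 4: a=1, c=M4/2=119/107, d=(M5−M4)/(6·1)=-119/321, b=Δ4−h4·(2M4+M5)/6=1046/321
t_q=2 → seg 1, τ=1; S=-3+-2255/642·τ+955/428·τ²+-931/2568·τ³=-3975/856

  seg 0: a=2 b=-7375/1284 c=0 d=955/1284
  seg 1: a=-3 b=-2255/642 c=955/428 d=-931/2568
  seg 2: a=-4 b=341/321 c=6/107 d=-38/321
  seg 3: a=-3 b=263/321 c=-32/107 d=151/963
  seg 4: a=1 b=1046/321 c=119/107 d=-119/321
S(2) = -3975/856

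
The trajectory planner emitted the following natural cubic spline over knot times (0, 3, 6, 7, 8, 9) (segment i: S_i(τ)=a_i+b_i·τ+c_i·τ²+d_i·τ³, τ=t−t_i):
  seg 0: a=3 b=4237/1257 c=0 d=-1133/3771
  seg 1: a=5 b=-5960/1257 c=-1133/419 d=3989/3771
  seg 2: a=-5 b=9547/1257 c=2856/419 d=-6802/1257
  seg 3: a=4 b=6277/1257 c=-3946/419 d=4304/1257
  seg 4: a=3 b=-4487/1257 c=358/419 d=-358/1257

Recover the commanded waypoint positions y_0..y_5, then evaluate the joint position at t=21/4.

y_0=3 y_1=5 y_2=-5 y_3=4 y_4=3 y_5=0
S(21/4) = -195983/26816

y_0 = S_0(0) = a_0 = 3
y_1 = S_1(0) = a_1 = 5
y_2 = S_2(0) = a_2 = -5
y_3 = S_3(0) = a_3 = 4
y_4 = S_4(0) = a_4 = 3
y_5 = S_4(1) = 0
t_q=21/4 is in segment 1 (τ=9/4); S_1(τ)=-195983/26816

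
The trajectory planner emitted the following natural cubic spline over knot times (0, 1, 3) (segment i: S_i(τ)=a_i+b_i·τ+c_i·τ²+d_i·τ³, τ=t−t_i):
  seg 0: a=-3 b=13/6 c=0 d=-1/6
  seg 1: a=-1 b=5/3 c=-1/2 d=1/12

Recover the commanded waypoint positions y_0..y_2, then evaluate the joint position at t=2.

y_0 = S_0(0) = a_0 = -3
y_1 = S_1(0) = a_1 = -1
y_2 = S_1(2) = 1
t_q=2 is in segment 1 (τ=1); S_1(τ)=1/4

y_0=-3 y_1=-1 y_2=1
S(2) = 1/4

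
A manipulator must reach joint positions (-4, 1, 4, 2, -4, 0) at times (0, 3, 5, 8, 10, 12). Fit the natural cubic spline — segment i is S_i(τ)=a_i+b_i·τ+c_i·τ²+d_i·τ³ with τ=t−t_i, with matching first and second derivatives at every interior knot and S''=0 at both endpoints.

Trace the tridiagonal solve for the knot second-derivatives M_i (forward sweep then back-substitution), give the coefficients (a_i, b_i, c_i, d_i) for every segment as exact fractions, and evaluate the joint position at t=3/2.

Δ: Δ0=5/3, Δ1=3/2, Δ2=-2/3, Δ3=-3, Δ4=2
row 1: diag=10, rhs=-1; c'=1/5, d'=-1/10
row 2: denom=10−2·1/5=48/5; d'=(-13−2·-1/10)/(48/5)=-4/3
row 3: denom=10−3·5/16=145/16; d'=(-14−3·-4/3)/(145/16)=-32/29
row 4: denom=8−2·32/145=1096/145; d'=(30−2·-32/29)/(1096/145)=2335/548
back: M4=2335/548
back: M3=-32/29−32/145·2335/548=-280/137
back: M2=-4/3−5/16·-280/137=-571/822
back: M1=-1/10−1/5·-571/822=16/411
M: M0=0, M1=16/411, M2=-571/822, M3=-280/137, M4=2335/548, M5=0
seg 0: a=-4, c=M0/2=0, d=(M1−M0)/(6·3)=8/3699, b=Δ0−h0·(2M0+M1)/6=677/411
seg 1: a=1, c=M1/2=8/411, d=(M2−M1)/(6·2)=-67/1096, b=Δ1−h1·(2M1+M2)/6=701/411
seg 2: a=4, c=M2/2=-571/1644, d=(M3−M2)/(6·3)=-1109/14796, b=Δ2−h2·(2M2+M3)/6=863/822
seg 3: a=2, c=M3/2=-140/137, d=(M4−M3)/(6·2)=3455/6576, b=Δ3−h3·(2M3+M4)/6=-5027/1644
seg 4: a=-4, c=M4/2=2335/1096, d=(M5−M4)/(6·2)=-2335/6576, b=Δ4−h4·(2M4+M5)/6=-691/822
t_q=3/2 → seg 0, τ=3/2; S=-4+677/411·τ+0·τ²+8/3699·τ³=-417/274

  seg 0: a=-4 b=677/411 c=0 d=8/3699
  seg 1: a=1 b=701/411 c=8/411 d=-67/1096
  seg 2: a=4 b=863/822 c=-571/1644 d=-1109/14796
  seg 3: a=2 b=-5027/1644 c=-140/137 d=3455/6576
  seg 4: a=-4 b=-691/822 c=2335/1096 d=-2335/6576
S(3/2) = -417/274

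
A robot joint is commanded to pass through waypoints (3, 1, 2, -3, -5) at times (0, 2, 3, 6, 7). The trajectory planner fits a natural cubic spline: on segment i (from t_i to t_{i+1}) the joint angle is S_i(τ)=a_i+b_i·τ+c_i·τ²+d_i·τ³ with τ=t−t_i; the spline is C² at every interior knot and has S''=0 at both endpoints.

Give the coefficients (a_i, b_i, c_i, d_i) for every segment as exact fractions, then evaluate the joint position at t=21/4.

Δ: Δ0=-1, Δ1=1, Δ2=-5/3, Δ3=-2
row 1: diag=6, rhs=12; c'=1/6, d'=2
row 2: denom=8−1·1/6=47/6; d'=(-16−1·2)/(47/6)=-108/47
row 3: denom=8−3·18/47=322/47; d'=(-2−3·-108/47)/(322/47)=5/7
back: M3=5/7
back: M2=-108/47−18/47·5/7=-18/7
back: M1=2−1/6·-18/7=17/7
M: M0=0, M1=17/7, M2=-18/7, M3=5/7, M4=0
seg 0: a=3, c=M0/2=0, d=(M1−M0)/(6·2)=17/84, b=Δ0−h0·(2M0+M1)/6=-38/21
seg 1: a=1, c=M1/2=17/14, d=(M2−M1)/(6·1)=-5/6, b=Δ1−h1·(2M1+M2)/6=13/21
seg 2: a=2, c=M2/2=-9/7, d=(M3−M2)/(6·3)=23/126, b=Δ2−h2·(2M2+M3)/6=23/42
seg 3: a=-3, c=M3/2=5/14, d=(M4−M3)/(6·1)=-5/42, b=Δ3−h3·(2M3+M4)/6=-47/21
t_q=21/4 → seg 2, τ=9/4; S=2+23/42·τ+-9/7·τ²+23/126·τ³=-1073/896

  seg 0: a=3 b=-38/21 c=0 d=17/84
  seg 1: a=1 b=13/21 c=17/14 d=-5/6
  seg 2: a=2 b=23/42 c=-9/7 d=23/126
  seg 3: a=-3 b=-47/21 c=5/14 d=-5/42
S(21/4) = -1073/896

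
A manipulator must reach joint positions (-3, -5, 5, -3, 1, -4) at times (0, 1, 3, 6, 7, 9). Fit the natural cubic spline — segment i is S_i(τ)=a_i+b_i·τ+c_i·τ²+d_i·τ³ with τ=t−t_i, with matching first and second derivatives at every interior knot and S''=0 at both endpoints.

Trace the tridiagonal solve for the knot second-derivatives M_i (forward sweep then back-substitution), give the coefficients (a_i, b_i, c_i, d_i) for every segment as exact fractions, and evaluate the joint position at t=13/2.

  seg 0: a=-3 b=-25583/6924 c=0 d=11735/6924
  seg 1: a=-5 b=4811/3462 c=11735/2308 d=-11353/6924
  seg 2: a=5 b=7103/3462 c=-10971/2308 d=2447/2308
  seg 3: a=-3 b=14935/6924 c=2763/577 d=-20395/6924
  seg 4: a=1 b=10031/3462 c=-9343/2308 d=9343/13848
S(13/2) = -20173/18464

Δ: Δ0=-2, Δ1=5, Δ2=-8/3, Δ3=4, Δ4=-5/2
row 1: diag=6, rhs=42; c'=1/3, d'=7
row 2: denom=10−2·1/3=28/3; d'=(-46−2·7)/(28/3)=-45/7
row 3: denom=8−3·9/28=197/28; d'=(40−3·-45/7)/(197/28)=1660/197
row 4: denom=6−1·28/197=1154/197; d'=(-39−1·1660/197)/(1154/197)=-9343/1154
back: M4=-9343/1154
back: M3=1660/197−28/197·-9343/1154=5526/577
back: M2=-45/7−9/28·5526/577=-10971/1154
back: M1=7−1/3·-10971/1154=11735/1154
M: M0=0, M1=11735/1154, M2=-10971/1154, M3=5526/577, M4=-9343/1154, M5=0
seg 0: a=-3, c=M0/2=0, d=(M1−M0)/(6·1)=11735/6924, b=Δ0−h0·(2M0+M1)/6=-25583/6924
seg 1: a=-5, c=M1/2=11735/2308, d=(M2−M1)/(6·2)=-11353/6924, b=Δ1−h1·(2M1+M2)/6=4811/3462
seg 2: a=5, c=M2/2=-10971/2308, d=(M3−M2)/(6·3)=2447/2308, b=Δ2−h2·(2M2+M3)/6=7103/3462
seg 3: a=-3, c=M3/2=2763/577, d=(M4−M3)/(6·1)=-20395/6924, b=Δ3−h3·(2M3+M4)/6=14935/6924
seg 4: a=1, c=M4/2=-9343/2308, d=(M5−M4)/(6·2)=9343/13848, b=Δ4−h4·(2M4+M5)/6=10031/3462
t_q=13/2 → seg 3, τ=1/2; S=-3+14935/6924·τ+2763/577·τ²+-20395/6924·τ³=-20173/18464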